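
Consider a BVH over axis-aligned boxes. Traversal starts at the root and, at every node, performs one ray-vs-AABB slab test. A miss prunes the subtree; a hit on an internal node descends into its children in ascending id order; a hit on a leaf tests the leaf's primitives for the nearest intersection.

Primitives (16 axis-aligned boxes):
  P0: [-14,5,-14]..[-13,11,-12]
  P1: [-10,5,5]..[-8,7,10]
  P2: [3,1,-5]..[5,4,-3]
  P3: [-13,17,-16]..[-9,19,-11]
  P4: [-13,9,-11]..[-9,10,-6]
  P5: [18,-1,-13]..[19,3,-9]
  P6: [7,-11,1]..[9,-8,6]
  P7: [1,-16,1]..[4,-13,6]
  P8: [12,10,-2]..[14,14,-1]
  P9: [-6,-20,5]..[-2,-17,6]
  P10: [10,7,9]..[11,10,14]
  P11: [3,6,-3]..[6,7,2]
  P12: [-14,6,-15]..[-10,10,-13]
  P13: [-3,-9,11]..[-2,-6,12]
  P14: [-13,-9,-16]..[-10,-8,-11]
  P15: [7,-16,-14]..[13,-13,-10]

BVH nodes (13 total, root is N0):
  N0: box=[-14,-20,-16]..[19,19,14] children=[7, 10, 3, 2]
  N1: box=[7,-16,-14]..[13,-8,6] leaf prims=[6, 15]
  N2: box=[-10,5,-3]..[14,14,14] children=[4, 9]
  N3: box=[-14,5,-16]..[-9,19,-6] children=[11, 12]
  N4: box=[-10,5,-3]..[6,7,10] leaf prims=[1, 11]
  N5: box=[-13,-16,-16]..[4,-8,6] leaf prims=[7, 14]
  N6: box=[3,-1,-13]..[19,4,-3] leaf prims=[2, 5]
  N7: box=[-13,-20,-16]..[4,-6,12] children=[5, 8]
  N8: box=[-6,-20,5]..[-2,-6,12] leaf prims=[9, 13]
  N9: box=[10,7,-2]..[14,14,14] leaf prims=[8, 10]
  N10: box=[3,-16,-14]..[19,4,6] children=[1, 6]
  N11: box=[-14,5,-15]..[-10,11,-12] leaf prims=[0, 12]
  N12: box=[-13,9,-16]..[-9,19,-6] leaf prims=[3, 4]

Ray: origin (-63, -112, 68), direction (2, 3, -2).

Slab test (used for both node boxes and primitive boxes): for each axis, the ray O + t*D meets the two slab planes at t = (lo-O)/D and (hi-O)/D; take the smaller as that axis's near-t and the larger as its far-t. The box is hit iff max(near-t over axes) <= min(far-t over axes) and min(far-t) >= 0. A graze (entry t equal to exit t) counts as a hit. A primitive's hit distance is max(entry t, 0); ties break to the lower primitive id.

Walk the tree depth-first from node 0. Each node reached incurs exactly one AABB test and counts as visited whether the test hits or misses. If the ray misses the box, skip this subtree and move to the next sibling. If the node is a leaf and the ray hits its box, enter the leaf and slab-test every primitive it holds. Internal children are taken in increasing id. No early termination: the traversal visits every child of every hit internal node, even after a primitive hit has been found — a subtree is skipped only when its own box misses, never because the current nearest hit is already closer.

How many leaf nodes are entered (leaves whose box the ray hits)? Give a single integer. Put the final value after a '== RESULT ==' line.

Trace the traversal:
N0 x:[49/2,41] y:[92/3,131/3] z:[27,42] -> hit [92/3,41], descend [2, 3, 7, 10]
  N2 x:[53/2,77/2] y:[39,42] z:[27,71/2] -> miss, prune
  N3 x:[49/2,27] y:[39,131/3] z:[37,42] -> miss, prune
  N7 x:[25,67/2] y:[92/3,106/3] z:[28,42] -> hit [92/3,67/2], descend [5, 8]
    N5 x:[25,67/2] y:[32,104/3] z:[31,42] -> hit [32,67/2] leaf, test {P7@t=32, P14(miss)}
    N8 x:[57/2,61/2] y:[92/3,106/3] z:[28,63/2] -> miss, prune
  N10 x:[33,41] y:[32,116/3] z:[31,41] -> hit [33,116/3], descend [1, 6]
    N1 x:[35,38] y:[32,104/3] z:[31,41] -> miss, prune
    N6 x:[33,41] y:[37,116/3] z:[71/2,81/2] -> hit [37,116/3] leaf, test {P2(miss), P5(miss)}

9 AABB tests over nodes [0, 2, 3, 7, 5, 8, 10, 1, 6]; 2 leaves entered; closest P7.

== RESULT ==
2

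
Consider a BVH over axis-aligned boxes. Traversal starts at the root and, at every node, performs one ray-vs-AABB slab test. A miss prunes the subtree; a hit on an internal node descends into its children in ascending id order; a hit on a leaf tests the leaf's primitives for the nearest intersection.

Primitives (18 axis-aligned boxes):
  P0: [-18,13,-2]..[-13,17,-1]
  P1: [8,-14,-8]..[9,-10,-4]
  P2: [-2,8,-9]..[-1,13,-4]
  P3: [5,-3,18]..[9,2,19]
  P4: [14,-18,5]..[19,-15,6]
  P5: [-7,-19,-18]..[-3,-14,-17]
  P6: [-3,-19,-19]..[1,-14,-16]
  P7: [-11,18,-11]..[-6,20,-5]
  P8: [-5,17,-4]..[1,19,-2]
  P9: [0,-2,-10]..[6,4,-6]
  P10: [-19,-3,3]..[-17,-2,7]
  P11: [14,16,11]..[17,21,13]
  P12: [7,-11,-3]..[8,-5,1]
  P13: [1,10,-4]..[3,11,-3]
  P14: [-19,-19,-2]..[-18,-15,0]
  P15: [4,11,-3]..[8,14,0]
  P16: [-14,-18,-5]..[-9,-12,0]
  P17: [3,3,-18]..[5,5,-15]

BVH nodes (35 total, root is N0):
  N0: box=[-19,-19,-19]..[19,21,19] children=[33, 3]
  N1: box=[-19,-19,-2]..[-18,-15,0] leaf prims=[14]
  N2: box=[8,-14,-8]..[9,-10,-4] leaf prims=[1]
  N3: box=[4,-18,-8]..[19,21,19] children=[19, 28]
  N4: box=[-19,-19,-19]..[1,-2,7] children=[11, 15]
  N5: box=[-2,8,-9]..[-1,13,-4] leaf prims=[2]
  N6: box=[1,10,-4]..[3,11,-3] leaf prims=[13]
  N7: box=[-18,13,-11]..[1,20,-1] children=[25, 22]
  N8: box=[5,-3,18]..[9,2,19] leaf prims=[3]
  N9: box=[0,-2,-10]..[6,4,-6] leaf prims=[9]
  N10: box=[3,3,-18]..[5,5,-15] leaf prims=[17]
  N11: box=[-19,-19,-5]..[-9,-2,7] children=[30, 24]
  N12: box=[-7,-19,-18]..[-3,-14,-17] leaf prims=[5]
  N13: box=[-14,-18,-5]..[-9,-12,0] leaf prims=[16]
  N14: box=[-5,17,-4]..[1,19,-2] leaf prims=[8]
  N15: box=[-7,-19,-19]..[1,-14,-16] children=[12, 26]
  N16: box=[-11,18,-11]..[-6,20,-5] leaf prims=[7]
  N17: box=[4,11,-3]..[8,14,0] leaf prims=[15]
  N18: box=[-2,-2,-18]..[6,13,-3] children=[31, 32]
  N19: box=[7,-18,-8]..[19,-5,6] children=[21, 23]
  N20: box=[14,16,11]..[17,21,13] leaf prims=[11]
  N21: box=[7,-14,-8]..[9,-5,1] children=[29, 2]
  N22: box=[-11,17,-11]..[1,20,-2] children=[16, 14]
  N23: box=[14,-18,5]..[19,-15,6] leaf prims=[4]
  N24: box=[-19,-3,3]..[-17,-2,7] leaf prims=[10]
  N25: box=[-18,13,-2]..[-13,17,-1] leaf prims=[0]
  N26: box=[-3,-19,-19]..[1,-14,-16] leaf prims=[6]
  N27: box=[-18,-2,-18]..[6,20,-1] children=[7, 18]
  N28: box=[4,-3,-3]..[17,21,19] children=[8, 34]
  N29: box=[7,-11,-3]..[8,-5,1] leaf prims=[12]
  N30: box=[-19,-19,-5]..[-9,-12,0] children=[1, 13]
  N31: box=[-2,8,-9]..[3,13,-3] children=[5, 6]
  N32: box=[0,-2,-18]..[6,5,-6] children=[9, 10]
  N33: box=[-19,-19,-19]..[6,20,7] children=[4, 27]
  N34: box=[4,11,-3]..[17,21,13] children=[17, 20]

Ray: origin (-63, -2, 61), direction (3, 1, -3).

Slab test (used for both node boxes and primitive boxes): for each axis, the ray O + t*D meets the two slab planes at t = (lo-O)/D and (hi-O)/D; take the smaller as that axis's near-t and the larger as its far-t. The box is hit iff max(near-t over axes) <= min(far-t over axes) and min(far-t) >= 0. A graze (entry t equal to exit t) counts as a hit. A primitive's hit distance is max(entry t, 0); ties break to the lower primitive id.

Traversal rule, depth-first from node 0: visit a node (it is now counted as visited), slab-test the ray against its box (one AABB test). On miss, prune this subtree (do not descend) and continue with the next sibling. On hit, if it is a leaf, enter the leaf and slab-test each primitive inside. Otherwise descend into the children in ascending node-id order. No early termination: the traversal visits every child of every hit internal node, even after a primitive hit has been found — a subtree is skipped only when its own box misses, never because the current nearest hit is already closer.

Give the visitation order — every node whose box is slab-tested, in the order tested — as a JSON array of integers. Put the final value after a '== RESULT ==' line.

Trace the traversal:
N0 x:[44/3,82/3] y:[-17,23] z:[14,80/3] -> hit [44/3,23], descend [3, 33]
  N3 x:[67/3,82/3] y:[-16,23] z:[14,23] -> hit [67/3,23], descend [19, 28]
    N19 x:[70/3,82/3] y:[-16,-3] z:[55/3,23] -> miss, prune
    N28 x:[67/3,80/3] y:[-1,23] z:[14,64/3] -> miss, prune
  N33 x:[44/3,23] y:[-17,22] z:[18,80/3] -> hit [18,22], descend [4, 27]
    N4 x:[44/3,64/3] y:[-17,0] z:[18,80/3] -> miss, prune
    N27 x:[15,23] y:[0,22] z:[62/3,79/3] -> hit [62/3,22], descend [7, 18]
      N7 x:[15,64/3] y:[15,22] z:[62/3,24] -> hit [62/3,64/3], descend [22, 25]
        N22 x:[52/3,64/3] y:[19,22] z:[21,24] -> hit [21,64/3], descend [14, 16]
          N14 x:[58/3,64/3] y:[19,21] z:[21,65/3] -> hit [21,21] leaf, test {P8@t=21}
          N16 x:[52/3,19] y:[20,22] z:[22,24] -> miss, prune
        N25 x:[15,50/3] y:[15,19] z:[62/3,21] -> miss, prune
      N18 x:[61/3,23] y:[0,15] z:[64/3,79/3] -> miss, prune

Visited [0, 3, 19, 28, 33, 4, 27, 7, 22, 14, 16, 25, 18]. Tests: 13 box, 1 leaf. Nearest: P8.

== RESULT ==
[0, 3, 19, 28, 33, 4, 27, 7, 22, 14, 16, 25, 18]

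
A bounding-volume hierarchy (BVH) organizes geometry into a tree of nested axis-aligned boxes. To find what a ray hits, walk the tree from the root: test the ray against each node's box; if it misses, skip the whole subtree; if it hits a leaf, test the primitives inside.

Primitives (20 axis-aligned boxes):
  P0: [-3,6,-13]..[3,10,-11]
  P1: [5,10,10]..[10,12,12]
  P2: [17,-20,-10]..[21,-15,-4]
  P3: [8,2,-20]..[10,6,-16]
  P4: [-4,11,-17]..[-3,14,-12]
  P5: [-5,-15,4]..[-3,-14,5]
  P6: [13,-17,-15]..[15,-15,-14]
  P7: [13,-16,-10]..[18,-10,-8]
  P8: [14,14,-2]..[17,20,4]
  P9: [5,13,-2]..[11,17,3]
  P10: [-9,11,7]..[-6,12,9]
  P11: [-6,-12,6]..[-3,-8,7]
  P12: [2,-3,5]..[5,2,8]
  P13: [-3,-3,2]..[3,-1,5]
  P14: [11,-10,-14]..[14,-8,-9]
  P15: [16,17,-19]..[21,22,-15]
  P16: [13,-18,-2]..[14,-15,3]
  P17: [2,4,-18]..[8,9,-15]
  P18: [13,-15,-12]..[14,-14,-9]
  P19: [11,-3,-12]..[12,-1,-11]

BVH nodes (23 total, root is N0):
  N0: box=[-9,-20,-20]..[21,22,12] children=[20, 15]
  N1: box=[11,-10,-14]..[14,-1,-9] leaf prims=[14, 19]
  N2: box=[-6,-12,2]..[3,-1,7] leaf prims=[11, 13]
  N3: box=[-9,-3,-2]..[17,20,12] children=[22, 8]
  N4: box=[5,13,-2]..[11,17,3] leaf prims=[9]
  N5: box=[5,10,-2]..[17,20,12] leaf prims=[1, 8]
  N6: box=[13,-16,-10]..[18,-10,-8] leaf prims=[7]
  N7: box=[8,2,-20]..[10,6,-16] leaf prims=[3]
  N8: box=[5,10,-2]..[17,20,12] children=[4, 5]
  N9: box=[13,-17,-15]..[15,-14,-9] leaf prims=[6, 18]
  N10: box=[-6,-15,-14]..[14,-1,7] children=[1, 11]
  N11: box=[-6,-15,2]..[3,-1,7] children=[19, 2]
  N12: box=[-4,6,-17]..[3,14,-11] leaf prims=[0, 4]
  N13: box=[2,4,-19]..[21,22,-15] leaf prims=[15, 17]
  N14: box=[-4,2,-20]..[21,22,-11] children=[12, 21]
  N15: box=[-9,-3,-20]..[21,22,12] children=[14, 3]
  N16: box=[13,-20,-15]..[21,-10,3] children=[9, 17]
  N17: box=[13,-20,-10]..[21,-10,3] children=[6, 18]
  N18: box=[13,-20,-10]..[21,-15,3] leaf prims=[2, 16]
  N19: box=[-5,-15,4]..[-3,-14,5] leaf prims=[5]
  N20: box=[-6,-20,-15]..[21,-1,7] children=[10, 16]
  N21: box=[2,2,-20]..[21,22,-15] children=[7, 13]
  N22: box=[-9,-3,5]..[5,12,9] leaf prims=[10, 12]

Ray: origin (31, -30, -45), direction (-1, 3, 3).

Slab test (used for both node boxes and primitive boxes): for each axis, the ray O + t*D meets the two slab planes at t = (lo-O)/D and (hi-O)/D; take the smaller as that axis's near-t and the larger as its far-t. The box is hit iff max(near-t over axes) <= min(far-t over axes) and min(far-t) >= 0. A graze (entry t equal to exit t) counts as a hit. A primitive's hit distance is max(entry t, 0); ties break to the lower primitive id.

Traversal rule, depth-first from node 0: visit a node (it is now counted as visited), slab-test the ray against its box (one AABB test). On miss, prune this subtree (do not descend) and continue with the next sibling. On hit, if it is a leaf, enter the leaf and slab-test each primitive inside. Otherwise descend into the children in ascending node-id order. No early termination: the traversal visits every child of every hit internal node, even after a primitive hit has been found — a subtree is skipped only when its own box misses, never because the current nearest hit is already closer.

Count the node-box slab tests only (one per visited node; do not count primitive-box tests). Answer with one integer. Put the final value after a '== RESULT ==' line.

Walk:
N0 x:[10,40] y:[10/3,52/3] z:[25/3,19] -> hit [10,52/3], descend [15, 20]
  N15 x:[10,40] y:[9,52/3] z:[25/3,19] -> hit [10,52/3], descend [3, 14]
    N3 x:[14,40] y:[9,50/3] z:[43/3,19] -> hit [43/3,50/3], descend [8, 22]
      N8 x:[14,26] y:[40/3,50/3] z:[43/3,19] -> hit [43/3,50/3], descend [4, 5]
        N4 x:[20,26] y:[43/3,47/3] z:[43/3,16] -> miss, prune
        N5 x:[14,26] y:[40/3,50/3] z:[43/3,19] -> hit [43/3,50/3] leaf, test {P1(miss), P8@t=44/3}
      N22 x:[26,40] y:[9,14] z:[50/3,18] -> miss, prune
    N14 x:[10,35] y:[32/3,52/3] z:[25/3,34/3] -> hit [32/3,34/3], descend [12, 21]
      N12 x:[28,35] y:[12,44/3] z:[28/3,34/3] -> miss, prune
      N21 x:[10,29] y:[32/3,52/3] z:[25/3,10] -> miss, prune
  N20 x:[10,37] y:[10/3,29/3] z:[10,52/3] -> miss, prune

order=[0, 15, 3, 8, 4, 5, 22, 14, 12, 21, 20]  |boxes|=11  |leaves|=1  hit=P8

== RESULT ==
11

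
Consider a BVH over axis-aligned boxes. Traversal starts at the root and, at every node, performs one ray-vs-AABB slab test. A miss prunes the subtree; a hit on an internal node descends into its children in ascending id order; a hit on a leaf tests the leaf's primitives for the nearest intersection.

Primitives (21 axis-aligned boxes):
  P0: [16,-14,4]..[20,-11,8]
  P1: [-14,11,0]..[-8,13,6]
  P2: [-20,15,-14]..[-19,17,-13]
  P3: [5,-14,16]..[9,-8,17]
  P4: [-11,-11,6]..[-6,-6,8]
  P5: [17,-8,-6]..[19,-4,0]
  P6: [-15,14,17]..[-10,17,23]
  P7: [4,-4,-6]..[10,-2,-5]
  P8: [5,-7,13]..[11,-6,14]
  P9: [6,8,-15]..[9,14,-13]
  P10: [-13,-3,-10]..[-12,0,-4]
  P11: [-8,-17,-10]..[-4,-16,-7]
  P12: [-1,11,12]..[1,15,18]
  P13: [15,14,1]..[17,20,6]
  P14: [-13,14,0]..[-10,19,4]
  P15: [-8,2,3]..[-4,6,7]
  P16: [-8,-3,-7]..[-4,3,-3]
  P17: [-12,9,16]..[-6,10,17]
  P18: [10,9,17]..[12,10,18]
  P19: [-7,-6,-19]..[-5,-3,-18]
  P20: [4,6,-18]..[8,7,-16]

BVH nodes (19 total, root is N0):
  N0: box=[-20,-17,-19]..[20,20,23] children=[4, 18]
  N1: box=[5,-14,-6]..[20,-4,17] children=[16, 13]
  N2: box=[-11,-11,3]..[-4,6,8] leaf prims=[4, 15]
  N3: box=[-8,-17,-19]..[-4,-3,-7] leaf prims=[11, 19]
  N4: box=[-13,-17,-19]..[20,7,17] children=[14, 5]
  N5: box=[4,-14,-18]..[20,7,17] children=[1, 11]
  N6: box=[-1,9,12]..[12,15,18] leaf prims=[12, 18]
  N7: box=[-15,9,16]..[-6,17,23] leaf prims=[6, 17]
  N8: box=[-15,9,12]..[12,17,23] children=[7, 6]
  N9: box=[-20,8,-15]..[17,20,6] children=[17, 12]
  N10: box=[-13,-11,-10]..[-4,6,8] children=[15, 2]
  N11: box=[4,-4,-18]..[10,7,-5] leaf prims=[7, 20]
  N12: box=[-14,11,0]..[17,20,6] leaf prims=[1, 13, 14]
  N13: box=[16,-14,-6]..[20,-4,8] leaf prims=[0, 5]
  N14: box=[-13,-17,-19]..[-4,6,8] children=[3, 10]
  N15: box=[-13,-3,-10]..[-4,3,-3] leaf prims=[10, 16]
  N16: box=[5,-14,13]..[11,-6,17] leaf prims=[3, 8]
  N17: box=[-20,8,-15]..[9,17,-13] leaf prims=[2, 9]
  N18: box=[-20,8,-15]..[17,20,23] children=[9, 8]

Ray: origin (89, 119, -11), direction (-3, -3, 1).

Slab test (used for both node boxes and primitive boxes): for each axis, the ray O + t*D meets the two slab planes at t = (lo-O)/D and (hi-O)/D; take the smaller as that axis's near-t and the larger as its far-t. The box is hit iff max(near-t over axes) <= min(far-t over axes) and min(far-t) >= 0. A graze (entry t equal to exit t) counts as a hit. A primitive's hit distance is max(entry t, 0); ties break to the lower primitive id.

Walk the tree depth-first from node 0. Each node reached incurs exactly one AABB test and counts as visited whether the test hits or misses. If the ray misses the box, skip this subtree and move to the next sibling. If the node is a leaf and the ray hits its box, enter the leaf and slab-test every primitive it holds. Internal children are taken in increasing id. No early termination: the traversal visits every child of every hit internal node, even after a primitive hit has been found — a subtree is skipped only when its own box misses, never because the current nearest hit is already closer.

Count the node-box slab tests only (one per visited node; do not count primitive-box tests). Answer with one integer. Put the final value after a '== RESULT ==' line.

Trace the traversal:
N0 x:[23,109/3] y:[33,136/3] z:[-8,34] -> hit [33,34], descend [4, 18]
  N4 x:[23,34] y:[112/3,136/3] z:[-8,28] -> miss, prune
  N18 x:[24,109/3] y:[33,37] z:[-4,34] -> hit [33,34], descend [8, 9]
    N8 x:[77/3,104/3] y:[34,110/3] z:[23,34] -> hit [34,34], descend [6, 7]
      N6 x:[77/3,30] y:[104/3,110/3] z:[23,29] -> miss, prune
      N7 x:[95/3,104/3] y:[34,110/3] z:[27,34] -> hit [34,34] leaf, test {P6@t=34, P17(miss)}
    N9 x:[24,109/3] y:[33,37] z:[-4,17] -> miss, prune

Summary -> nodes [0, 4, 18, 8, 6, 7, 9]; box-tests=7; leaf-entries=1; first=P6

== RESULT ==
7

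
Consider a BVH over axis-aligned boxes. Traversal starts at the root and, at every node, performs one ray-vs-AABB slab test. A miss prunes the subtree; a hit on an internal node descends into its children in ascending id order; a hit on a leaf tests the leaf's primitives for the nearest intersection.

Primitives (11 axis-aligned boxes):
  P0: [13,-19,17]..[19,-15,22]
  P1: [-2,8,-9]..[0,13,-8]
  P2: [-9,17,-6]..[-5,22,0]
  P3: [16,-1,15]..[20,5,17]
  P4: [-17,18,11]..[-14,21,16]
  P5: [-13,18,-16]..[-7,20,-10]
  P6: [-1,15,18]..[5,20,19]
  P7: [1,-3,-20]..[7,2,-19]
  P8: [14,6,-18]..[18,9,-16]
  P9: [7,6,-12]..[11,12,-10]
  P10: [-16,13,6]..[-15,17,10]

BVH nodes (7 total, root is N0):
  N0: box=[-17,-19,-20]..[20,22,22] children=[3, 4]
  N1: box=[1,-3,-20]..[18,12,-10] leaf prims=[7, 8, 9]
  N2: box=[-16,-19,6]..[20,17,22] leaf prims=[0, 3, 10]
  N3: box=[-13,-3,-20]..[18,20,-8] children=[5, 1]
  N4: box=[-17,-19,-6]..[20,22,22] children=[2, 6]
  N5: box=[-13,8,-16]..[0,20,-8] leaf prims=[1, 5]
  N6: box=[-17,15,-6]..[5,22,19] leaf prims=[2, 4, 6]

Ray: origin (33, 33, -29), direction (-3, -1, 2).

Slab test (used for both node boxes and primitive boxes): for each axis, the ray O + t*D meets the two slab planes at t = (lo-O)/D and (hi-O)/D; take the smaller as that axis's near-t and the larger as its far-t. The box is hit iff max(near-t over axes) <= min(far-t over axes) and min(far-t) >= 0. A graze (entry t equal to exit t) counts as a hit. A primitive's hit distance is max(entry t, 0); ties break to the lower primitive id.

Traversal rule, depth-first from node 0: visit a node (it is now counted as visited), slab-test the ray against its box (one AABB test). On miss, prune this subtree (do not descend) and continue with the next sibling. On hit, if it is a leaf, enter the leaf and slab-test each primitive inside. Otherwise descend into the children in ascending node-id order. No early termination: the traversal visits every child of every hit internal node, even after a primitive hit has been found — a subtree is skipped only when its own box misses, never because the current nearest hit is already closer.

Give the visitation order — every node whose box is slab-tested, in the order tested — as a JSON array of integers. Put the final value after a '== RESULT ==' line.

Walk:
N0 x:[13/3,50/3] y:[11,52] z:[9/2,51/2] -> hit [11,50/3], descend [3, 4]
  N3 x:[5,46/3] y:[13,36] z:[9/2,21/2] -> miss, prune
  N4 x:[13/3,50/3] y:[11,52] z:[23/2,51/2] -> hit [23/2,50/3], descend [2, 6]
    N2 x:[13/3,49/3] y:[16,52] z:[35/2,51/2] -> miss, prune
    N6 x:[28/3,50/3] y:[11,18] z:[23/2,24] -> hit [23/2,50/3] leaf, test {P2@t=38/3, P4(miss), P6(miss)}

Visited [0, 3, 4, 2, 6]. Tests: 5 box, 1 leaf. Nearest: P2.

== RESULT ==
[0, 3, 4, 2, 6]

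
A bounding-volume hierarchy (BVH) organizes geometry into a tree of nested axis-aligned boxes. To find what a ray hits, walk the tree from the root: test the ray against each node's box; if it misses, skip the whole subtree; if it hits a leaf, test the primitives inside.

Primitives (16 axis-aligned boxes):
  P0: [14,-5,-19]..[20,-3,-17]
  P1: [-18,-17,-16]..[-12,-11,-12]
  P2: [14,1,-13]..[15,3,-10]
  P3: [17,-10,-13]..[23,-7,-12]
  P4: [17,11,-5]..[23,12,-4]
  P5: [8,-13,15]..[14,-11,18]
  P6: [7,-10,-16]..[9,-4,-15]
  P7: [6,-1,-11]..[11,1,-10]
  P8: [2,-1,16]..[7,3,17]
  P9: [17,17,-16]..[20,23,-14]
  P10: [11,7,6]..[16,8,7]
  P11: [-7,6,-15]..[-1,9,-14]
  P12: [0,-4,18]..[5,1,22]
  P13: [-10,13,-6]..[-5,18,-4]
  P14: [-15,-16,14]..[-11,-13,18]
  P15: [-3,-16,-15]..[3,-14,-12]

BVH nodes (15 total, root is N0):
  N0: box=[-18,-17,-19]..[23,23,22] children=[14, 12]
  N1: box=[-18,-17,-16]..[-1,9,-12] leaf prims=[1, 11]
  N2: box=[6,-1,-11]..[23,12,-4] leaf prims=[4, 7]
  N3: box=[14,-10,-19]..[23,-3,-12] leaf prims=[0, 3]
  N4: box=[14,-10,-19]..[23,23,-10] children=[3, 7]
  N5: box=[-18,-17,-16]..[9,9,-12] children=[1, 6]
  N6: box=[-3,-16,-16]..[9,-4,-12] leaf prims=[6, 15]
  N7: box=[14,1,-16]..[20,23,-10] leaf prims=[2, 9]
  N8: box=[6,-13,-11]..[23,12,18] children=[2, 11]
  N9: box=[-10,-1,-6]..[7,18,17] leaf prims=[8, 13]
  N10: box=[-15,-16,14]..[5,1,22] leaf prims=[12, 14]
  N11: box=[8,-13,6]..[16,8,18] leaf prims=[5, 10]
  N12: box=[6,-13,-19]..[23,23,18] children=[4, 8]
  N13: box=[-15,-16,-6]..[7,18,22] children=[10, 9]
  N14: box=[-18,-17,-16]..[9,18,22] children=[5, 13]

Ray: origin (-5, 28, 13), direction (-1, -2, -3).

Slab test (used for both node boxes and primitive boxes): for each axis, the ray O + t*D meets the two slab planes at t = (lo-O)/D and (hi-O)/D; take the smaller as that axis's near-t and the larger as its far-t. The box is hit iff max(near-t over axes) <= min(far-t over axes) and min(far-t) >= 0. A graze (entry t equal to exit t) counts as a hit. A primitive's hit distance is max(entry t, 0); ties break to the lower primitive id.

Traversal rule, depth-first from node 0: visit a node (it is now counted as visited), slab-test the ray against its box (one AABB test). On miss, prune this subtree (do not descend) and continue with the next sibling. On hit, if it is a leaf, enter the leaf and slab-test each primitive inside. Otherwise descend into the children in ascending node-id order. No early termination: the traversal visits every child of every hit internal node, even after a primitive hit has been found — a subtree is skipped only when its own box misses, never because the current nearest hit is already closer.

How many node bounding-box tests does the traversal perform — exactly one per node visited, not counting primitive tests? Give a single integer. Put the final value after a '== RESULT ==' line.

Traverse from the root:
N0 x:[-28,13] y:[5/2,45/2] z:[-3,32/3] -> hit [5/2,32/3], descend [12, 14]
  N12 x:[-28,-11] y:[5/2,41/2] z:[-5/3,32/3] -> miss, prune
  N14 x:[-14,13] y:[5,45/2] z:[-3,29/3] -> hit [5,29/3], descend [5, 13]
    N5 x:[-14,13] y:[19/2,45/2] z:[25/3,29/3] -> hit [19/2,29/3], descend [1, 6]
      N1 x:[-4,13] y:[19/2,45/2] z:[25/3,29/3] -> hit [19/2,29/3] leaf, test {P1(miss), P11(miss)}
      N6 x:[-14,-2] y:[16,22] z:[25/3,29/3] -> miss, prune
    N13 x:[-12,10] y:[5,22] z:[-3,19/3] -> hit [5,19/3], descend [9, 10]
      N9 x:[-12,5] y:[5,29/2] z:[-4/3,19/3] -> hit [5,5] leaf, test {P8(miss), P13(miss)}
      N10 x:[-10,10] y:[27/2,22] z:[-3,-1/3] -> miss, prune

9 AABB tests over nodes [0, 12, 14, 5, 1, 6, 13, 9, 10]; 2 leaves entered; closest miss.

== RESULT ==
9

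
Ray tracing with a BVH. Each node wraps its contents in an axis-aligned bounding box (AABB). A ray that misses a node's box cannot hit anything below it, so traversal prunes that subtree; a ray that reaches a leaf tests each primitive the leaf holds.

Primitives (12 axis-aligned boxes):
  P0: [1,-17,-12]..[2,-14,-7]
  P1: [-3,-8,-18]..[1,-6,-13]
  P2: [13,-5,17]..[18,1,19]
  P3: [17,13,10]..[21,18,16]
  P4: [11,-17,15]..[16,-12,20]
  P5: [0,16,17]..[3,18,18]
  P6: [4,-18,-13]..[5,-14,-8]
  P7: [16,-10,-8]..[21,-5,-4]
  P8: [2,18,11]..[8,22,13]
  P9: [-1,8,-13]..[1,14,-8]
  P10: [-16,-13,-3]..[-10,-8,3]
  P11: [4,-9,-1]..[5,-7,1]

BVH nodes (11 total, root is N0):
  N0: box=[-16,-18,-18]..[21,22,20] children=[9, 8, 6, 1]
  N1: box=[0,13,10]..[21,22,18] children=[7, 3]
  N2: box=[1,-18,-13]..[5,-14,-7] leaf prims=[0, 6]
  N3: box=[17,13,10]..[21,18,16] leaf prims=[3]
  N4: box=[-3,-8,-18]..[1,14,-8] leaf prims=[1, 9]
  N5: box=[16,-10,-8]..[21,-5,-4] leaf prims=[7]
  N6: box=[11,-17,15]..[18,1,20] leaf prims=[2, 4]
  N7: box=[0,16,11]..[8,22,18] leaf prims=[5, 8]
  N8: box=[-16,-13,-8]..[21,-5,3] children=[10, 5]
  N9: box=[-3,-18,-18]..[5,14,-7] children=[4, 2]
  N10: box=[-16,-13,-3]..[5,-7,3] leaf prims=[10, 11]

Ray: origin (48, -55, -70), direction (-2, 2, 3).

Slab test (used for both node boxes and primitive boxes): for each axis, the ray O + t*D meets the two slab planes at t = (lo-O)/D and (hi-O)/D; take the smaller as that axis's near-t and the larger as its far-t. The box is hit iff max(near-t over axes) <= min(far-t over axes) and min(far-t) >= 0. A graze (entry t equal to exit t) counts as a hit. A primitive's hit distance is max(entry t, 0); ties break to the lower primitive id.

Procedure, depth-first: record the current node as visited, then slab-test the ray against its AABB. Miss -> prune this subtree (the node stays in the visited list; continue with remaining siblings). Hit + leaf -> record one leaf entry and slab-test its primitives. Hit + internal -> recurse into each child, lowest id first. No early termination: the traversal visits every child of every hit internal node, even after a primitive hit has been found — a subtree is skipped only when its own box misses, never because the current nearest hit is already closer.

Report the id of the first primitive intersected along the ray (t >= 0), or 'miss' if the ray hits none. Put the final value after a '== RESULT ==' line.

Walk:
N0 x:[27/2,32] y:[37/2,77/2] z:[52/3,30] -> hit [37/2,30], descend [1, 6, 8, 9]
  N1 x:[27/2,24] y:[34,77/2] z:[80/3,88/3] -> miss, prune
  N6 x:[15,37/2] y:[19,28] z:[85/3,30] -> miss, prune
  N8 x:[27/2,32] y:[21,25] z:[62/3,73/3] -> hit [21,73/3], descend [5, 10]
    N5 x:[27/2,16] y:[45/2,25] z:[62/3,22] -> miss, prune
    N10 x:[43/2,32] y:[21,24] z:[67/3,73/3] -> hit [67/3,24] leaf, test {P10(miss), P11(miss)}
  N9 x:[43/2,51/2] y:[37/2,69/2] z:[52/3,21] -> miss, prune

Visited [0, 1, 6, 8, 5, 10, 9]. Tests: 7 box, 1 leaf. Nearest: miss.

== RESULT ==
miss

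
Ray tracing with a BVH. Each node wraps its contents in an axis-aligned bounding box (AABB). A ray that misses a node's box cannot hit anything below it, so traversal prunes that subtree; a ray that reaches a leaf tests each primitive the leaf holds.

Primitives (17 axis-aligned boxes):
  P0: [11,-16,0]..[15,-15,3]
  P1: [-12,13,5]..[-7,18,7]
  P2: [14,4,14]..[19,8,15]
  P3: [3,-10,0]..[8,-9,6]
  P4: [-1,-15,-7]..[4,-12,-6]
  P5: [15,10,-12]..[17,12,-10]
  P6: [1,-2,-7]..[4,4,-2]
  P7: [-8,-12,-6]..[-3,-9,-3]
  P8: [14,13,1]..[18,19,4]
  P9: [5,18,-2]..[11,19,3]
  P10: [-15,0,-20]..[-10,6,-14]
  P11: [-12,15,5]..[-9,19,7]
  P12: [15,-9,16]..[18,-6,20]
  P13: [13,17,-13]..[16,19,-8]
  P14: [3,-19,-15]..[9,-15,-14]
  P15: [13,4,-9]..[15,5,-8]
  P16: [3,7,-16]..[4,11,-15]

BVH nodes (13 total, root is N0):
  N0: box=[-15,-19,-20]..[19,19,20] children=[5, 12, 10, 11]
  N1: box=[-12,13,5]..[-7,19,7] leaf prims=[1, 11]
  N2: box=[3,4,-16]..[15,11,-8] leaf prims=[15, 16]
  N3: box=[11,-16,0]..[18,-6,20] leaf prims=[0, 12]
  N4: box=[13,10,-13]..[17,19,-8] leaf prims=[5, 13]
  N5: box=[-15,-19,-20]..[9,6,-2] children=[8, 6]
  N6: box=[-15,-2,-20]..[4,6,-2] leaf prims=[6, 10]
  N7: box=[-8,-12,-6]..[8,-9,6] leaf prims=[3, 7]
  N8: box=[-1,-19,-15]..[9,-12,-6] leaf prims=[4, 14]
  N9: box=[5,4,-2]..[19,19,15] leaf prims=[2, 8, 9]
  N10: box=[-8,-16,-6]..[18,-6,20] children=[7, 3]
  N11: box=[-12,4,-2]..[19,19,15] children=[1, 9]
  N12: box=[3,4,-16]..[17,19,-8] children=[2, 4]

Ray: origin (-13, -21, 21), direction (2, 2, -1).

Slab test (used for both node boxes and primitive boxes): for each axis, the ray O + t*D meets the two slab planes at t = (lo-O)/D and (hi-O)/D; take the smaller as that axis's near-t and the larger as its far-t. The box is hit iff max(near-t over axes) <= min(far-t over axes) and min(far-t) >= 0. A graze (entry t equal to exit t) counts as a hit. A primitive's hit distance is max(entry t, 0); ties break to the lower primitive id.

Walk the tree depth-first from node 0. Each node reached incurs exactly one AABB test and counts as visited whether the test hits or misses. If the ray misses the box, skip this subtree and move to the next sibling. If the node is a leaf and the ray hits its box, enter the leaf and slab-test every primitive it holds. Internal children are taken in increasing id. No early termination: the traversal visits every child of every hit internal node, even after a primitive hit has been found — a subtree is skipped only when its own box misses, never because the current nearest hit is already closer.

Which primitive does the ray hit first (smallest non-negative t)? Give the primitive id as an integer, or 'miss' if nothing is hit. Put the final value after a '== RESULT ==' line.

Walk:
N0 x:[-1,16] y:[1,20] z:[1,41] -> hit [1,16], descend [5, 10, 11, 12]
  N5 x:[-1,11] y:[1,27/2] z:[23,41] -> miss, prune
  N10 x:[5/2,31/2] y:[5/2,15/2] z:[1,27] -> hit [5/2,15/2], descend [3, 7]
    N3 x:[12,31/2] y:[5/2,15/2] z:[1,21] -> miss, prune
    N7 x:[5/2,21/2] y:[9/2,6] z:[15,27] -> miss, prune
  N11 x:[1/2,16] y:[25/2,20] z:[6,23] -> hit [25/2,16], descend [1, 9]
    N1 x:[1/2,3] y:[17,20] z:[14,16] -> miss, prune
    N9 x:[9,16] y:[25/2,20] z:[6,23] -> hit [25/2,16] leaf, test {P2(miss), P8(miss), P9(miss)}
  N12 x:[8,15] y:[25/2,20] z:[29,37] -> miss, prune

Summary -> nodes [0, 5, 10, 3, 7, 11, 1, 9, 12]; box-tests=9; leaf-entries=1; first=miss

== RESULT ==
miss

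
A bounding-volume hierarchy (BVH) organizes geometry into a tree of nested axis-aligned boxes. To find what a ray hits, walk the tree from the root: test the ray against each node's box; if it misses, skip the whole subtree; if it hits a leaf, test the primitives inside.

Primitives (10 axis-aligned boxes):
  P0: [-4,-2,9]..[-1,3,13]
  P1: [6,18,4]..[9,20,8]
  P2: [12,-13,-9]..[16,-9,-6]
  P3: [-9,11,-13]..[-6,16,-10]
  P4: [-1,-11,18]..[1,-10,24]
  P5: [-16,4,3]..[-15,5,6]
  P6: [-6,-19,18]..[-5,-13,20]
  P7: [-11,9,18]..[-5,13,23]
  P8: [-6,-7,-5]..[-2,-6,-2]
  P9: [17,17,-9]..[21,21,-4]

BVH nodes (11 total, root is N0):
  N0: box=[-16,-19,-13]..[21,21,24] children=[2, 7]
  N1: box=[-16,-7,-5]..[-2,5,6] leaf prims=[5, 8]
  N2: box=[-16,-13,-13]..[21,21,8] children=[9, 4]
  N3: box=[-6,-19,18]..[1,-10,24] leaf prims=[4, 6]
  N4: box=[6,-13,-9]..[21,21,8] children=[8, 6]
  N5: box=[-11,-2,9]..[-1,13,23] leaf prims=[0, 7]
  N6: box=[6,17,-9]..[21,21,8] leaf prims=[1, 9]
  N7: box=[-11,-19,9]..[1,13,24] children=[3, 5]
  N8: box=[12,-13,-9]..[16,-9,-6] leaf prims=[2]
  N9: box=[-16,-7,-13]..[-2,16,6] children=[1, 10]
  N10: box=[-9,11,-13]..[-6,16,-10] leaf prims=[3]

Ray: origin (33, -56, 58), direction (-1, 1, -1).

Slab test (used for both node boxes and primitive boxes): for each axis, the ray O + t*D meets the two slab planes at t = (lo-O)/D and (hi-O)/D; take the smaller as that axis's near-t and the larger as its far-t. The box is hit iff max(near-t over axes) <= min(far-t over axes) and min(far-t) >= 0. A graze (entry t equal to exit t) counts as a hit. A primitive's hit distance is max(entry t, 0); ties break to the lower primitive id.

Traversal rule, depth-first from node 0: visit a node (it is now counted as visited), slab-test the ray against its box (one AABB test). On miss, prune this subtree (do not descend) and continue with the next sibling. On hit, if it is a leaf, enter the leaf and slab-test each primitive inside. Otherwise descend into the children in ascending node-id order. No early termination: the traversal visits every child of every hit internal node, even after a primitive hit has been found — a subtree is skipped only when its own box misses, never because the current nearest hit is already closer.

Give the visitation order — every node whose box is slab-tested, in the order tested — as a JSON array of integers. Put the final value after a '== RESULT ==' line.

Walk:
N0 x:[12,49] y:[37,77] z:[34,71] -> hit [37,49], descend [2, 7]
  N2 x:[12,49] y:[43,77] z:[50,71] -> miss, prune
  N7 x:[32,44] y:[37,69] z:[34,49] -> hit [37,44], descend [3, 5]
    N3 x:[32,39] y:[37,46] z:[34,40] -> hit [37,39] leaf, test {P4(miss), P6@t=38}
    N5 x:[34,44] y:[54,69] z:[35,49] -> miss, prune

order=[0, 2, 7, 3, 5]  |boxes|=5  |leaves|=1  hit=P6

== RESULT ==
[0, 2, 7, 3, 5]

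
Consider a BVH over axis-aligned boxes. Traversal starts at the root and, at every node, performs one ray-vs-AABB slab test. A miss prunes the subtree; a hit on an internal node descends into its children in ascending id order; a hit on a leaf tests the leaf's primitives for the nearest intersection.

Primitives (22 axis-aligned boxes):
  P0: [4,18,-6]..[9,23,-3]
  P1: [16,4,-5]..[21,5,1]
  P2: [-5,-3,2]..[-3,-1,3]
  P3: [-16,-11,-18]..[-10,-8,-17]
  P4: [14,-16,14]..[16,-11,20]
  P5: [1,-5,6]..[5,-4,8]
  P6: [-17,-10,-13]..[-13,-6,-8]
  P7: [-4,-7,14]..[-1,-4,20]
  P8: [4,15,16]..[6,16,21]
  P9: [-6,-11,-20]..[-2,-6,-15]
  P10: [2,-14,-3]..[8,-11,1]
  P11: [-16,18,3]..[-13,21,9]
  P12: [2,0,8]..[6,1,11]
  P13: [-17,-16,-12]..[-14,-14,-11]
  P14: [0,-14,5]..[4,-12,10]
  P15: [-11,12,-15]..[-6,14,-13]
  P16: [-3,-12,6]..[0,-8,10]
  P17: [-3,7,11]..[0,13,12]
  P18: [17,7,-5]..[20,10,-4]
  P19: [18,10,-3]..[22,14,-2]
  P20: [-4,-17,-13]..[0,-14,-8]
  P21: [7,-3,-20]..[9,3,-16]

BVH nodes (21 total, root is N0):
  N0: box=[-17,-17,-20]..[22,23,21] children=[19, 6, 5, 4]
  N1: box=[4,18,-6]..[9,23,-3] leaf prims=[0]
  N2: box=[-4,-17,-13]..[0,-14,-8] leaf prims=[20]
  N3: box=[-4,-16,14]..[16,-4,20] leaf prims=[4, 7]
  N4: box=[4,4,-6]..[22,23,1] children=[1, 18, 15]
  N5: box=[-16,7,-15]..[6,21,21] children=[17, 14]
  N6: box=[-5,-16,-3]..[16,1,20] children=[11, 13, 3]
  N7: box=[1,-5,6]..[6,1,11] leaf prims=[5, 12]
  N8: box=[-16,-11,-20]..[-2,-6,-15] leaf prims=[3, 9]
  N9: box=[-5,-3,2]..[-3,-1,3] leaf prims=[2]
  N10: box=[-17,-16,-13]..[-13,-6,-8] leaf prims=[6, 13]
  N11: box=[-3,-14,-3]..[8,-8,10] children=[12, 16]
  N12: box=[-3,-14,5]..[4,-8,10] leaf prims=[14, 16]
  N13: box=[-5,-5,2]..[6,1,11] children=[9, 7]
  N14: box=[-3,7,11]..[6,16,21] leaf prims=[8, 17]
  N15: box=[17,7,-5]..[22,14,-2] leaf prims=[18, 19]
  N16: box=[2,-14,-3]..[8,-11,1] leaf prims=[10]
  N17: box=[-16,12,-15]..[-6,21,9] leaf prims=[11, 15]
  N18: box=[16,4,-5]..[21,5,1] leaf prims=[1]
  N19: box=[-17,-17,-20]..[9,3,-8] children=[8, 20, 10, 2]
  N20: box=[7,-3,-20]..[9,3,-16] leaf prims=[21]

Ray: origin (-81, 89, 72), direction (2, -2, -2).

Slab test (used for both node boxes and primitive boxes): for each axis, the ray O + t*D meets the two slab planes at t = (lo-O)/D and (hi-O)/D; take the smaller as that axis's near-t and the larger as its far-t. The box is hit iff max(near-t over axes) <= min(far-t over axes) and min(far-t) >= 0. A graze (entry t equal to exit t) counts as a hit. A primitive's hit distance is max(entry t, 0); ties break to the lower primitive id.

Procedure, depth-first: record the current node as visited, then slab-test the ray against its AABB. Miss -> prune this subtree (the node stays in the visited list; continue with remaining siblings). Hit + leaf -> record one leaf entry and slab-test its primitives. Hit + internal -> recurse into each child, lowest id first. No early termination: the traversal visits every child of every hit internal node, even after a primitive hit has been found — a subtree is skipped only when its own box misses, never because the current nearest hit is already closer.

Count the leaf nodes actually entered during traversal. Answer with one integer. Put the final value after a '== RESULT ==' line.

Trace the traversal:
N0 x:[32,103/2] y:[33,53] z:[51/2,46] -> hit [33,46], descend [4, 5, 6, 19]
  N4 x:[85/2,103/2] y:[33,85/2] z:[71/2,39] -> miss, prune
  N5 x:[65/2,87/2] y:[34,41] z:[51/2,87/2] -> hit [34,41], descend [14, 17]
    N14 x:[39,87/2] y:[73/2,41] z:[51/2,61/2] -> miss, prune
    N17 x:[65/2,75/2] y:[34,77/2] z:[63/2,87/2] -> hit [34,75/2] leaf, test {P11@t=34, P15(miss)}
  N6 x:[38,97/2] y:[44,105/2] z:[26,75/2] -> miss, prune
  N19 x:[32,45] y:[43,53] z:[40,46] -> hit [43,45], descend [2, 8, 10, 20]
    N2 x:[77/2,81/2] y:[103/2,53] z:[40,85/2] -> miss, prune
    N8 x:[65/2,79/2] y:[95/2,50] z:[87/2,46] -> miss, prune
    N10 x:[32,34] y:[95/2,105/2] z:[40,85/2] -> miss, prune
    N20 x:[44,45] y:[43,46] z:[44,46] -> hit [44,45] leaf, test {P21@t=44}

order=[0, 4, 5, 14, 17, 6, 19, 2, 8, 10, 20]  |boxes|=11  |leaves|=2  hit=P11

== RESULT ==
2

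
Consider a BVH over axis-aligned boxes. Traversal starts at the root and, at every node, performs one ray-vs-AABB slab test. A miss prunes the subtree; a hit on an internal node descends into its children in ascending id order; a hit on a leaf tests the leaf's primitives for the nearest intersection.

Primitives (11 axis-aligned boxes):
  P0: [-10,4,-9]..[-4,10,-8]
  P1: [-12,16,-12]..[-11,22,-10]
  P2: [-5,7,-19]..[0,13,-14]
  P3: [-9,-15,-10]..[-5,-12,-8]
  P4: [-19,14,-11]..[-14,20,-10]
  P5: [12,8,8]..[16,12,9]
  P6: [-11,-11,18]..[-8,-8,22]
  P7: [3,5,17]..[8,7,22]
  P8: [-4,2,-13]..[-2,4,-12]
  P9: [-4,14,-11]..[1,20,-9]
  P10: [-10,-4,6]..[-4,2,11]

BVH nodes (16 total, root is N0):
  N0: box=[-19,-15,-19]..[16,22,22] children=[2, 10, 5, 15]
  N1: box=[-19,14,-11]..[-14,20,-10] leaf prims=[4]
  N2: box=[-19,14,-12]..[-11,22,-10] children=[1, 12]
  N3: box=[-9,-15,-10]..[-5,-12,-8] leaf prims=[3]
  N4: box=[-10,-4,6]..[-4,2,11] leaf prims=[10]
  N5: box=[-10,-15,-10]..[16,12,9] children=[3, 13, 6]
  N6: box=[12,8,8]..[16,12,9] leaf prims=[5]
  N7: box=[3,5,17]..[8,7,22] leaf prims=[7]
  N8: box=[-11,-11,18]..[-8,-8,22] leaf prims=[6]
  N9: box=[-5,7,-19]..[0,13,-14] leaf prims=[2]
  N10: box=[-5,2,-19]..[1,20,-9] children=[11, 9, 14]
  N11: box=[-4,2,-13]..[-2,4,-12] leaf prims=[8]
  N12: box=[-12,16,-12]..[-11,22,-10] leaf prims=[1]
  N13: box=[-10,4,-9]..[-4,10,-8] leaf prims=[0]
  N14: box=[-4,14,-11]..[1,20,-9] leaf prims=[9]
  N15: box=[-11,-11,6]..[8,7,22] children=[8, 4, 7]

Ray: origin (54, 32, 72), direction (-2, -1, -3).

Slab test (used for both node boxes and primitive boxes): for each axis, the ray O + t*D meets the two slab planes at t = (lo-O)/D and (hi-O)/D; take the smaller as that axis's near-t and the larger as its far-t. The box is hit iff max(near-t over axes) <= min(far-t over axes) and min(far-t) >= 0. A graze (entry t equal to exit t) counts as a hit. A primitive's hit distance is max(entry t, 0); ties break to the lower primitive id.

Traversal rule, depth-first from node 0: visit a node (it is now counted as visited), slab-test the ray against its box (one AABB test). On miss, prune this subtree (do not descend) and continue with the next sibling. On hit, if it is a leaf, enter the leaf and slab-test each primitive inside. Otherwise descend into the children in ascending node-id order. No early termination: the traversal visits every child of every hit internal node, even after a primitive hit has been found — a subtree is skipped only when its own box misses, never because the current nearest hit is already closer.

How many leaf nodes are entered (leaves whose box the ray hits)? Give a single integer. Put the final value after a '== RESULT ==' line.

Walk:
N0 x:[19,73/2] y:[10,47] z:[50/3,91/3] -> hit [19,91/3], descend [2, 5, 10, 15]
  N2 x:[65/2,73/2] y:[10,18] z:[82/3,28] -> miss, prune
  N5 x:[19,32] y:[20,47] z:[21,82/3] -> hit [21,82/3], descend [3, 6, 13]
    N3 x:[59/2,63/2] y:[44,47] z:[80/3,82/3] -> miss, prune
    N6 x:[19,21] y:[20,24] z:[21,64/3] -> hit [21,21] leaf, test {P5@t=21}
    N13 x:[29,32] y:[22,28] z:[80/3,27] -> miss, prune
  N10 x:[53/2,59/2] y:[12,30] z:[27,91/3] -> hit [27,59/2], descend [9, 11, 14]
    N9 x:[27,59/2] y:[19,25] z:[86/3,91/3] -> miss, prune
    N11 x:[28,29] y:[28,30] z:[28,85/3] -> hit [28,85/3] leaf, test {P8@t=28}
    N14 x:[53/2,29] y:[12,18] z:[27,83/3] -> miss, prune
  N15 x:[23,65/2] y:[25,43] z:[50/3,22] -> miss, prune

Visited [0, 2, 5, 3, 6, 13, 10, 9, 11, 14, 15]. Tests: 11 box, 2 leaf. Nearest: P5.

== RESULT ==
2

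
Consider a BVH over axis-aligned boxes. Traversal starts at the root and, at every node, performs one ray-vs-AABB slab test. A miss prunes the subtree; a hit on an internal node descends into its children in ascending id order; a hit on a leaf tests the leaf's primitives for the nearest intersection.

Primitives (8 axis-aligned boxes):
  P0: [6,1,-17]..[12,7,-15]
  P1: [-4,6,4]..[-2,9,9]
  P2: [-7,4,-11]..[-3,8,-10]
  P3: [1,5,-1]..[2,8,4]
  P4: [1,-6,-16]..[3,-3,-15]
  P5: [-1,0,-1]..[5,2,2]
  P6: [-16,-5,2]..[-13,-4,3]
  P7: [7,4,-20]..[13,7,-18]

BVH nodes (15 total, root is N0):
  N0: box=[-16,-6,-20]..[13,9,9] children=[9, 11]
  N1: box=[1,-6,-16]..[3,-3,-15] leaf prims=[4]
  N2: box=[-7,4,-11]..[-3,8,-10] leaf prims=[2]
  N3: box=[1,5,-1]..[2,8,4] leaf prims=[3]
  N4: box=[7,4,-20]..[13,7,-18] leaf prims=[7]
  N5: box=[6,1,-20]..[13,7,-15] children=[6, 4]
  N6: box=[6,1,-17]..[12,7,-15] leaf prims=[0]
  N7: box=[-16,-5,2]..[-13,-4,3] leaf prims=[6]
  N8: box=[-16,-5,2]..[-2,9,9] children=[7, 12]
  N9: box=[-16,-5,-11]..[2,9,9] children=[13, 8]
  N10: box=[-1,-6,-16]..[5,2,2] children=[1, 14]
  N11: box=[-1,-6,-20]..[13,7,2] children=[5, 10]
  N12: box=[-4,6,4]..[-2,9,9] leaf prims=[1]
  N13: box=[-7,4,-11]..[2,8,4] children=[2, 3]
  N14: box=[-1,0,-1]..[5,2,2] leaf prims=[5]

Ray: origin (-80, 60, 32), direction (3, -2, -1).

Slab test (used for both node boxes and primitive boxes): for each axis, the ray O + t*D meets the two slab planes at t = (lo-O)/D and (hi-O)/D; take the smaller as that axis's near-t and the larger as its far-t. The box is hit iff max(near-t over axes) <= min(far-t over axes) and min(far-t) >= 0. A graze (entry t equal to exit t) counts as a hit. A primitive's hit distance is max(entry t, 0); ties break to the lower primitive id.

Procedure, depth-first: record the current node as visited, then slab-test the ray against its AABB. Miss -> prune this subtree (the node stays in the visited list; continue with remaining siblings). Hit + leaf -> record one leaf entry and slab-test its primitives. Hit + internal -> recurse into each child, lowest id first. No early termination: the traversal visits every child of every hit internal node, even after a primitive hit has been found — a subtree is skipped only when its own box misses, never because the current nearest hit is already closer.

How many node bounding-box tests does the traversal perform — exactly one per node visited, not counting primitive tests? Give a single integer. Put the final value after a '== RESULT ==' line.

Traverse from the root:
N0 x:[64/3,31] y:[51/2,33] z:[23,52] -> hit [51/2,31], descend [9, 11]
  N9 x:[64/3,82/3] y:[51/2,65/2] z:[23,43] -> hit [51/2,82/3], descend [8, 13]
    N8 x:[64/3,26] y:[51/2,65/2] z:[23,30] -> hit [51/2,26], descend [7, 12]
      N7 x:[64/3,67/3] y:[32,65/2] z:[29,30] -> miss, prune
      N12 x:[76/3,26] y:[51/2,27] z:[23,28] -> hit [51/2,26] leaf, test {P1@t=51/2}
    N13 x:[73/3,82/3] y:[26,28] z:[28,43] -> miss, prune
  N11 x:[79/3,31] y:[53/2,33] z:[30,52] -> hit [30,31], descend [5, 10]
    N5 x:[86/3,31] y:[53/2,59/2] z:[47,52] -> miss, prune
    N10 x:[79/3,85/3] y:[29,33] z:[30,48] -> miss, prune

Summary -> nodes [0, 9, 8, 7, 12, 13, 11, 5, 10]; box-tests=9; leaf-entries=1; first=P1

== RESULT ==
9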